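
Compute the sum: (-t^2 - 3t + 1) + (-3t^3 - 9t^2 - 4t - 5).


Align terms by degree and add:
  -t^2 - 3t + 1
  -3t^3 - 9t^2 - 4t - 5
= -3t^3 - 10t^2 - 7t - 4


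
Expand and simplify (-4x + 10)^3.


Expand (-4x + 10)^3 by repeated multiplication:
  (-4x + 10)^2 = 16x^2 - 80x + 100
= -64x^3 + 480x^2 - 1200x + 1000


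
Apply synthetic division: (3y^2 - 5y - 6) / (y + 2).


Synthetic division with c = -2. Coefficients: 3, -5, -6
Bring down 3.
  3 * -2 = -6; -6 - 5 = -11
  -11 * -2 = 22; 22 - 6 = 16
Quotient: 3y - 11, Remainder: 16


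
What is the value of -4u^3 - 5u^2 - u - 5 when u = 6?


Using direct substitution:
  -4 * (6)^3 = -864
  -5 * (6)^2 = -180
  -1 * (6)^1 = -6
  constant: -5
Sum = -864 - 180 - 6 - 5 = -1055


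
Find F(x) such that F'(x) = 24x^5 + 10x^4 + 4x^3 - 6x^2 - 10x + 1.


Reverse power rule on each term:
  ∫ 24x^5 dx = 4x^6
  ∫ 10x^4 dx = 2x^5
  ∫ 4x^3 dx = x^4
  ∫ -6x^2 dx = -2x^3
  ∫ -10x dx = -5x^2
  ∫ 1 dx = x
F(x) = 4x^6 + 2x^5 + x^4 - 2x^3 - 5x^2 + x + C


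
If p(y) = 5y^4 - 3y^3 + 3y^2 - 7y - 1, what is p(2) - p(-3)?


p(2) = 53
p(-3) = 533
p(2) - p(-3) = 53 - 533 = -480


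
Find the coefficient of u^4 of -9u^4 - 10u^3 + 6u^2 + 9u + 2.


Read off the coefficient of u^4: -9


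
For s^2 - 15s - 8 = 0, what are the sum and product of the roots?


For as^2+bs+c=0: sum = -b/a, product = c/a.
a=1, b=-15, c=-8
Sum = -(-15)/1 = 15
Product = (-8)/1 = -8


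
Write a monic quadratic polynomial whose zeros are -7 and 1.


p(z) = (z + 7)(z - 1)
Expand: z^2 + 6z - 7


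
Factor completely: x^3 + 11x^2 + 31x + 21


Try integer roots (divisors of 21). x=-3: p(-3)=0.
Divide out (x + 3): quotient is x^2 + 8x + 7.
Factor the quadratic: (x + 1)(x + 7)
Result: (x + 3)(x + 1)(x + 7)


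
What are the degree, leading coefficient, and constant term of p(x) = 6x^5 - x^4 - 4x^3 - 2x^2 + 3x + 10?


Highest power of x is 5, with coefficient 6. Constant term is 10.
Degree = 5, leading coefficient = 6, constant term = 10


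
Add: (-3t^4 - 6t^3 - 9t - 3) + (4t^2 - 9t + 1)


Align terms by degree and add:
  -3t^4 - 6t^3 - 9t - 3
+ 4t^2 - 9t + 1
= -3t^4 - 6t^3 + 4t^2 - 18t - 2


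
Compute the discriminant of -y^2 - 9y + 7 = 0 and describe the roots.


D = b^2 - 4ac = (-9)^2 - 4(-1)(7) = 81 + 28 = 109
Since D > 0: two distinct irrational roots


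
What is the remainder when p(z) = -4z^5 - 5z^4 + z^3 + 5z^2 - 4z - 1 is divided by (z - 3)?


By the Remainder Theorem, the remainder equals p(3):
  -4*(3)^5 = -972
  -5*(3)^4 = -405
  1*(3)^3 = 27
  5*(3)^2 = 45
  -4*(3)^1 = -12
  constant: -1
Sum: -972 - 405 + 27 + 45 - 12 - 1 = -1318


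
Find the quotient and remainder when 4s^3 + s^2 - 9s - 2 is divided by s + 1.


(4s^3 + s^2 - 9s - 2) / (s + 1)
Step 1: 4s^2 * (s + 1) = 4s^3 + 4s^2; subtract.
Step 2: -3s * (s + 1) = -3s^2 - 3s; subtract.
Step 3: -6 * (s + 1) = -6s - 6; subtract.
Quotient: 4s^2 - 3s - 6, Remainder: 4


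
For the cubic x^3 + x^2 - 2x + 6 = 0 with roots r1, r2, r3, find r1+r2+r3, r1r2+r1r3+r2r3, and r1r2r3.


Monic cubic x^3+bx^2+cx+d=0: sum=-b, pairwise sum=c, product=-d.
b=1, c=-2, d=6
r1+r2+r3 = -1
r1r2+r1r3+r2r3 = -2
r1r2r3 = -6


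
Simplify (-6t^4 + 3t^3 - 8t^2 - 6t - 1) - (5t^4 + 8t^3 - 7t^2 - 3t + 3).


Distribute the minus sign:
  (-6t^4 + 3t^3 - 8t^2 - 6t - 1)
- (5t^4 + 8t^3 - 7t^2 - 3t + 3)
Negate second polynomial: -5t^4 - 8t^3 + 7t^2 + 3t - 3
Add: -11t^4 - 5t^3 - t^2 - 3t - 4


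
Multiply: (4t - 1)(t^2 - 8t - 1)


Distribute each term of the first polynomial:
  (4t)(t^2 - 8t - 1) = 4t^3 - 32t^2 - 4t
  (-1)(t^2 - 8t - 1) = -t^2 + 8t + 1
Sum: 4t^3 - 33t^2 + 4t + 1


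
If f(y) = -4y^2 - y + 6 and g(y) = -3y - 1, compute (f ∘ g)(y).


Substitute g(y) into f:
f(g(y)) = -4*(-3y - 1)^2 + (-1)*(-3y - 1) + 6
(-3y - 1)^2 = 9y^2 + 6y + 1
Expand and combine: -36y^2 - 21y + 3


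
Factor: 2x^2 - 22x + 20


Roots satisfy r1 + r2 = -b/a = 11 and r1*r2 = c/a = 10.
So r1 = 10, r2 = 1.
2x^2 - 22x + 20 = 2(x - r1)(x - r2) = 2(x - 10)(x - 1)


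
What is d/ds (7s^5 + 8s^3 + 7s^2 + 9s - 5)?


Apply the power rule term by term:
  d/ds(7s^5) = 35s^4
  d/ds(8s^3) = 24s^2
  d/ds(7s^2) = 14s
  d/ds(9s) = 9
  d/ds(-5) = 0
p'(s) = 35s^4 + 24s^2 + 14s + 9


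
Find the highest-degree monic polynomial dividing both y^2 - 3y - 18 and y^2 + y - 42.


Factor each:
  y^2 - 3y - 18 = (y - 6)(y + 3)
  y^2 + y - 42 = (y - 6)(y + 7)
Common monic factor: y - 6


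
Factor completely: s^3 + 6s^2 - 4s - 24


Try integer roots (divisors of -24). s=-6: p(-6)=0.
Divide out (s + 6): quotient is s^2 - 4.
Factor the quadratic: (s + 2)(s - 2)
Result: (s + 6)(s + 2)(s - 2)


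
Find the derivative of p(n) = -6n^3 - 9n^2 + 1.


Apply the power rule term by term:
  d/dn(-6n^3) = -18n^2
  d/dn(-9n^2) = -18n
  d/dn(1) = 0
p'(n) = -18n^2 - 18n


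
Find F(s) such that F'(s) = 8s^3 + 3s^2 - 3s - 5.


Reverse power rule on each term:
  ∫ 8s^3 ds = 2s^4
  ∫ 3s^2 ds = s^3
  ∫ -3s ds = -(3/2)s^2
  ∫ -5 ds = -5s
F(s) = 2s^4 + s^3 - (3/2)s^2 - 5s + C


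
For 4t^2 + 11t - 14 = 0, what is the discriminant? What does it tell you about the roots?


D = b^2 - 4ac = (11)^2 - 4(4)(-14) = 121 + 224 = 345
Since D > 0: two distinct irrational roots


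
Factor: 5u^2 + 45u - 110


Roots satisfy r1 + r2 = -b/a = -9 and r1*r2 = c/a = -22.
So r1 = 2, r2 = -11.
5u^2 + 45u - 110 = 5(u - r1)(u - r2) = 5(u - 2)(u + 11)


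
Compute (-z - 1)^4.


Expand (-z - 1)^4 by repeated multiplication:
  (-z - 1)^2 = z^2 + 2z + 1
  (-z - 1)^3 = -z^3 - 3z^2 - 3z - 1
= z^4 + 4z^3 + 6z^2 + 4z + 1


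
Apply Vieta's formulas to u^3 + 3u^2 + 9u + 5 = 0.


Monic cubic u^3+bu^2+cu+d=0: sum=-b, pairwise sum=c, product=-d.
b=3, c=9, d=5
r1+r2+r3 = -3
r1r2+r1r3+r2r3 = 9
r1r2r3 = -5


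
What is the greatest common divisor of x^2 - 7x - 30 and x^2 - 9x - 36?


Factor each:
  x^2 - 7x - 30 = (x + 3)(x - 10)
  x^2 - 9x - 36 = (x + 3)(x - 12)
Common monic factor: x + 3


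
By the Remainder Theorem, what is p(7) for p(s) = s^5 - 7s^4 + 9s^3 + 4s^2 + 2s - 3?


By the Remainder Theorem, the remainder equals p(7):
  1*(7)^5 = 16807
  -7*(7)^4 = -16807
  9*(7)^3 = 3087
  4*(7)^2 = 196
  2*(7)^1 = 14
  constant: -3
Sum: 16807 - 16807 + 3087 + 196 + 14 - 3 = 3294


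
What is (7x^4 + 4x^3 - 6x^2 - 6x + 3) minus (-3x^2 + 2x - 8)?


Distribute the minus sign:
  (7x^4 + 4x^3 - 6x^2 - 6x + 3)
- (-3x^2 + 2x - 8)
Negate second polynomial: 3x^2 - 2x + 8
Add: 7x^4 + 4x^3 - 3x^2 - 8x + 11


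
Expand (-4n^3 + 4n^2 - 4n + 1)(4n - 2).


Distribute each term of the first polynomial:
  (-4n^3)(4n - 2) = -16n^4 + 8n^3
  (4n^2)(4n - 2) = 16n^3 - 8n^2
  (-4n)(4n - 2) = -16n^2 + 8n
  (1)(4n - 2) = 4n - 2
Sum: -16n^4 + 24n^3 - 24n^2 + 12n - 2


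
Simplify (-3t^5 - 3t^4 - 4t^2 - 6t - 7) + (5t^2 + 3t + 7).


Align terms by degree and add:
  -3t^5 - 3t^4 - 4t^2 - 6t - 7
+ 5t^2 + 3t + 7
= -3t^5 - 3t^4 + t^2 - 3t


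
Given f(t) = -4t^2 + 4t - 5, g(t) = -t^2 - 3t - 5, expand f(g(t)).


Substitute g(t) into f:
f(g(t)) = -4*(-t^2 - 3t - 5)^2 + 4*(-t^2 - 3t - 5) + (-5)
(-t^2 - 3t - 5)^2 = t^4 + 6t^3 + 19t^2 + 30t + 25
Expand and combine: -4t^4 - 24t^3 - 80t^2 - 132t - 125


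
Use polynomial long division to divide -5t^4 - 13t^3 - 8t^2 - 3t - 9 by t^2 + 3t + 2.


(-5t^4 - 13t^3 - 8t^2 - 3t - 9) / (t^2 + 3t + 2)
Step 1: -5t^2 * (t^2 + 3t + 2) = -5t^4 - 15t^3 - 10t^2; subtract.
Step 2: 2t * (t^2 + 3t + 2) = 2t^3 + 6t^2 + 4t; subtract.
Step 3: -4 * (t^2 + 3t + 2) = -4t^2 - 12t - 8; subtract.
Quotient: -5t^2 + 2t - 4, Remainder: 5t - 1


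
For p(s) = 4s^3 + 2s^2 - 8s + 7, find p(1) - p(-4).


p(1) = 5
p(-4) = -185
p(1) - p(-4) = 5 + 185 = 190


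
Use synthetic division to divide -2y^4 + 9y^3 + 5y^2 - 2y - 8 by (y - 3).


Synthetic division with c = 3. Coefficients: -2, 9, 5, -2, -8
Bring down -2.
  -2 * 3 = -6; -6 + 9 = 3
  3 * 3 = 9; 9 + 5 = 14
  14 * 3 = 42; 42 - 2 = 40
  40 * 3 = 120; 120 - 8 = 112
Quotient: -2y^3 + 3y^2 + 14y + 40, Remainder: 112


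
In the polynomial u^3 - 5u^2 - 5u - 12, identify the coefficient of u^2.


Read off the coefficient of u^2: -5


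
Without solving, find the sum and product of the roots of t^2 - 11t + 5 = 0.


For at^2+bt+c=0: sum = -b/a, product = c/a.
a=1, b=-11, c=5
Sum = -(-11)/1 = 11
Product = (5)/1 = 5


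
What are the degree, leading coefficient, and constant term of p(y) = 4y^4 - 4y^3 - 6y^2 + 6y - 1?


Highest power of y is 4, with coefficient 4. Constant term is -1.
Degree = 4, leading coefficient = 4, constant term = -1


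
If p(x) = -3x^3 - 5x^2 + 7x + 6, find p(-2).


Using direct substitution:
  -3 * (-2)^3 = 24
  -5 * (-2)^2 = -20
  7 * (-2)^1 = -14
  constant: 6
Sum = 24 - 20 - 14 + 6 = -4


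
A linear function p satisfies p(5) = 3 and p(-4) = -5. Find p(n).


p(n) = mn + b. Using p(5)=3, p(-4)=-5:
m = (3 + 5)/(5 + 4) = 8/9 = 8/9
b = 3 - m*(5) = 3 - 40/9 = -13/9
p(n) = (8/9)n - (13/9)


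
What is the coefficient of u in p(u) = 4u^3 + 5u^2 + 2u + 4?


Read off the coefficient of u: 2


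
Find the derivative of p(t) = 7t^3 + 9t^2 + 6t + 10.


Apply the power rule term by term:
  d/dt(7t^3) = 21t^2
  d/dt(9t^2) = 18t
  d/dt(6t) = 6
  d/dt(10) = 0
p'(t) = 21t^2 + 18t + 6


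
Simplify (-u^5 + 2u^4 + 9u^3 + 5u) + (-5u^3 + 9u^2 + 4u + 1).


Align terms by degree and add:
  -u^5 + 2u^4 + 9u^3 + 5u
  -5u^3 + 9u^2 + 4u + 1
= -u^5 + 2u^4 + 4u^3 + 9u^2 + 9u + 1


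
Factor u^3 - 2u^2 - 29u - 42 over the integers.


Try integer roots (divisors of -42). u=-2: p(-2)=0.
Divide out (u + 2): quotient is u^2 - 4u - 21.
Factor the quadratic: (u - 7)(u + 3)
Result: (u + 2)(u - 7)(u + 3)


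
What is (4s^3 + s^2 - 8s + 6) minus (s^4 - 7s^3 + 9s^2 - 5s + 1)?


Distribute the minus sign:
  (4s^3 + s^2 - 8s + 6)
- (s^4 - 7s^3 + 9s^2 - 5s + 1)
Negate second polynomial: -s^4 + 7s^3 - 9s^2 + 5s - 1
Add: -s^4 + 11s^3 - 8s^2 - 3s + 5


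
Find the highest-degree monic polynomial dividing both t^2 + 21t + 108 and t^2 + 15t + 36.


Factor each:
  t^2 + 21t + 108 = (t + 12)(t + 9)
  t^2 + 15t + 36 = (t + 12)(t + 3)
Common monic factor: t + 12


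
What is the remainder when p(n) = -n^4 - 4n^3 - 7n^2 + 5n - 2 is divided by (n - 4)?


By the Remainder Theorem, the remainder equals p(4):
  -1*(4)^4 = -256
  -4*(4)^3 = -256
  -7*(4)^2 = -112
  5*(4)^1 = 20
  constant: -2
Sum: -256 - 256 - 112 + 20 - 2 = -606


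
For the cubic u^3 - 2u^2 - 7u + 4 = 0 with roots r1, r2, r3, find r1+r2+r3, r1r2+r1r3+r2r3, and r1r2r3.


Monic cubic u^3+bu^2+cu+d=0: sum=-b, pairwise sum=c, product=-d.
b=-2, c=-7, d=4
r1+r2+r3 = 2
r1r2+r1r3+r2r3 = -7
r1r2r3 = -4


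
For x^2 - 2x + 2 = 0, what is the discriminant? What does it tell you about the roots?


D = b^2 - 4ac = (-2)^2 - 4(1)(2) = 4 - 8 = -4
Since D < 0: two complex conjugate roots (no real roots)


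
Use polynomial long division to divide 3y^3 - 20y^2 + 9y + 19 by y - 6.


(3y^3 - 20y^2 + 9y + 19) / (y - 6)
Step 1: 3y^2 * (y - 6) = 3y^3 - 18y^2; subtract.
Step 2: -2y * (y - 6) = -2y^2 + 12y; subtract.
Step 3: -3 * (y - 6) = -3y + 18; subtract.
Quotient: 3y^2 - 2y - 3, Remainder: 1


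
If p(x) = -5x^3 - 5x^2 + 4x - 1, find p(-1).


Using direct substitution:
  -5 * (-1)^3 = 5
  -5 * (-1)^2 = -5
  4 * (-1)^1 = -4
  constant: -1
Sum = 5 - 5 - 4 - 1 = -5


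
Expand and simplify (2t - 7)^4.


Expand (2t - 7)^4 by repeated multiplication:
  (2t - 7)^2 = 4t^2 - 28t + 49
  (2t - 7)^3 = 8t^3 - 84t^2 + 294t - 343
= 16t^4 - 224t^3 + 1176t^2 - 2744t + 2401


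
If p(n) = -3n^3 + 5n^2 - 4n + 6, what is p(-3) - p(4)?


p(-3) = 144
p(4) = -122
p(-3) - p(4) = 144 + 122 = 266


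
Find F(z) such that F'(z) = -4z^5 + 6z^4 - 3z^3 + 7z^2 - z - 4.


Reverse power rule on each term:
  ∫ -4z^5 dz = -(2/3)z^6
  ∫ 6z^4 dz = (6/5)z^5
  ∫ -3z^3 dz = -(3/4)z^4
  ∫ 7z^2 dz = (7/3)z^3
  ∫ -z dz = -(1/2)z^2
  ∫ -4 dz = -4z
F(z) = -(2/3)z^6 + (6/5)z^5 - (3/4)z^4 + (7/3)z^3 - (1/2)z^2 - 4z + C


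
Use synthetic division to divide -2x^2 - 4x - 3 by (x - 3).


Synthetic division with c = 3. Coefficients: -2, -4, -3
Bring down -2.
  -2 * 3 = -6; -6 - 4 = -10
  -10 * 3 = -30; -30 - 3 = -33
Quotient: -2x - 10, Remainder: -33


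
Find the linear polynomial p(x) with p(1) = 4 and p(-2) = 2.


p(x) = mx + b. Using p(1)=4, p(-2)=2:
m = (4 - 2)/(1 + 2) = 2/3 = 2/3
b = 4 - m*(1) = 4 - 2/3 = 10/3
p(x) = (2/3)x + (10/3)


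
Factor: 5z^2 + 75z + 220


Roots satisfy r1 + r2 = -b/a = -15 and r1*r2 = c/a = 44.
So r1 = -4, r2 = -11.
5z^2 + 75z + 220 = 5(z - r1)(z - r2) = 5(z + 4)(z + 11)


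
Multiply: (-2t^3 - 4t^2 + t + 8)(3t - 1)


Distribute each term of the first polynomial:
  (-2t^3)(3t - 1) = -6t^4 + 2t^3
  (-4t^2)(3t - 1) = -12t^3 + 4t^2
  (t)(3t - 1) = 3t^2 - t
  (8)(3t - 1) = 24t - 8
Sum: -6t^4 - 10t^3 + 7t^2 + 23t - 8


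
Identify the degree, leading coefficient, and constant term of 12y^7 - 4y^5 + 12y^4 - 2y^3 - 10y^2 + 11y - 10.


Highest power of y is 7, with coefficient 12. Constant term is -10.
Degree = 7, leading coefficient = 12, constant term = -10


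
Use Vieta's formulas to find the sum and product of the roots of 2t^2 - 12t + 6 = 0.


For at^2+bt+c=0: sum = -b/a, product = c/a.
a=2, b=-12, c=6
Sum = -(-12)/2 = 6
Product = (6)/2 = 3


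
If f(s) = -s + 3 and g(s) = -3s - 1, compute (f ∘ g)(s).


Substitute g(s) into f:
f(g(s)) = -1*(-3s - 1) + 3
Expand and combine: 3s + 4


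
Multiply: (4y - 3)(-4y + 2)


Distribute each term of the first polynomial:
  (4y)(-4y + 2) = -16y^2 + 8y
  (-3)(-4y + 2) = 12y - 6
Sum: -16y^2 + 20y - 6


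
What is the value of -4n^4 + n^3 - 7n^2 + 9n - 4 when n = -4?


Using direct substitution:
  -4 * (-4)^4 = -1024
  1 * (-4)^3 = -64
  -7 * (-4)^2 = -112
  9 * (-4)^1 = -36
  constant: -4
Sum = -1024 - 64 - 112 - 36 - 4 = -1240


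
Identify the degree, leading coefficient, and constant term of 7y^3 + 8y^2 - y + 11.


Highest power of y is 3, with coefficient 7. Constant term is 11.
Degree = 3, leading coefficient = 7, constant term = 11


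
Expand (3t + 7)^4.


Expand (3t + 7)^4 by repeated multiplication:
  (3t + 7)^2 = 9t^2 + 42t + 49
  (3t + 7)^3 = 27t^3 + 189t^2 + 441t + 343
= 81t^4 + 756t^3 + 2646t^2 + 4116t + 2401


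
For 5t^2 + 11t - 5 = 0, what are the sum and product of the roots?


For at^2+bt+c=0: sum = -b/a, product = c/a.
a=5, b=11, c=-5
Sum = -(11)/5 = -11/5
Product = (-5)/5 = -1


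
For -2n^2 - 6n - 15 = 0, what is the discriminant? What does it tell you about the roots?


D = b^2 - 4ac = (-6)^2 - 4(-2)(-15) = 36 - 120 = -84
Since D < 0: two complex conjugate roots (no real roots)


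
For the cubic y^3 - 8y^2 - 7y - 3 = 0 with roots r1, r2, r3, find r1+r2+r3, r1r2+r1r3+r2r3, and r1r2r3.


Monic cubic y^3+by^2+cy+d=0: sum=-b, pairwise sum=c, product=-d.
b=-8, c=-7, d=-3
r1+r2+r3 = 8
r1r2+r1r3+r2r3 = -7
r1r2r3 = 3


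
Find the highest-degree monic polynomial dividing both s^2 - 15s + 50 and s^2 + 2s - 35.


Factor each:
  s^2 - 15s + 50 = (s - 5)(s - 10)
  s^2 + 2s - 35 = (s - 5)(s + 7)
Common monic factor: s - 5


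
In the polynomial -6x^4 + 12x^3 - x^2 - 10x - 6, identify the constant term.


Read off the constant term: -6


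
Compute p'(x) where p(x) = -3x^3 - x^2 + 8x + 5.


Apply the power rule term by term:
  d/dx(-3x^3) = -9x^2
  d/dx(-x^2) = -2x
  d/dx(8x) = 8
  d/dx(5) = 0
p'(x) = -9x^2 - 2x + 8


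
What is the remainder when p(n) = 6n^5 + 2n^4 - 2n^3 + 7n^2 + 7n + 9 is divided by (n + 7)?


By the Remainder Theorem, the remainder equals p(-7):
  6*(-7)^5 = -100842
  2*(-7)^4 = 4802
  -2*(-7)^3 = 686
  7*(-7)^2 = 343
  7*(-7)^1 = -49
  constant: 9
Sum: -100842 + 4802 + 686 + 343 - 49 + 9 = -95051


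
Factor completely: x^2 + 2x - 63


Roots satisfy r1 + r2 = -b/a = -2 and r1*r2 = c/a = -63.
So r1 = 7, r2 = -9.
x^2 + 2x - 63 = (x - r1)(x - r2) = (x - 7)(x + 9)


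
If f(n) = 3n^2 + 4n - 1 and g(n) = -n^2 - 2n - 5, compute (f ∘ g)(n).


Substitute g(n) into f:
f(g(n)) = 3*(-n^2 - 2n - 5)^2 + 4*(-n^2 - 2n - 5) + (-1)
(-n^2 - 2n - 5)^2 = n^4 + 4n^3 + 14n^2 + 20n + 25
Expand and combine: 3n^4 + 12n^3 + 38n^2 + 52n + 54


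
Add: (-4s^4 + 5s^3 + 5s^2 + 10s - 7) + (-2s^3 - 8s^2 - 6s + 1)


Align terms by degree and add:
  -4s^4 + 5s^3 + 5s^2 + 10s - 7
  -2s^3 - 8s^2 - 6s + 1
= -4s^4 + 3s^3 - 3s^2 + 4s - 6


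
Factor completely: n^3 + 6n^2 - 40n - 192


Try integer roots (divisors of -192). n=-4: p(-4)=0.
Divide out (n + 4): quotient is n^2 + 2n - 48.
Factor the quadratic: (n - 6)(n + 8)
Result: (n + 4)(n - 6)(n + 8)


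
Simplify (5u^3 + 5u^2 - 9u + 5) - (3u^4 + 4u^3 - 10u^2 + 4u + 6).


Distribute the minus sign:
  (5u^3 + 5u^2 - 9u + 5)
- (3u^4 + 4u^3 - 10u^2 + 4u + 6)
Negate second polynomial: -3u^4 - 4u^3 + 10u^2 - 4u - 6
Add: -3u^4 + u^3 + 15u^2 - 13u - 1


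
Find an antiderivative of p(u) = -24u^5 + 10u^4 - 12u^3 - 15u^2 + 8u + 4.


Reverse power rule on each term:
  ∫ -24u^5 du = -4u^6
  ∫ 10u^4 du = 2u^5
  ∫ -12u^3 du = -3u^4
  ∫ -15u^2 du = -5u^3
  ∫ 8u du = 4u^2
  ∫ 4 du = 4u
F(u) = -4u^6 + 2u^5 - 3u^4 - 5u^3 + 4u^2 + 4u + C


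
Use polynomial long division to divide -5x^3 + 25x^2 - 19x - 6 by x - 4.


(-5x^3 + 25x^2 - 19x - 6) / (x - 4)
Step 1: -5x^2 * (x - 4) = -5x^3 + 20x^2; subtract.
Step 2: 5x * (x - 4) = 5x^2 - 20x; subtract.
Step 3: 1 * (x - 4) = x - 4; subtract.
Quotient: -5x^2 + 5x + 1, Remainder: -2


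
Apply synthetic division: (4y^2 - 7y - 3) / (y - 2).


Synthetic division with c = 2. Coefficients: 4, -7, -3
Bring down 4.
  4 * 2 = 8; 8 - 7 = 1
  1 * 2 = 2; 2 - 3 = -1
Quotient: 4y + 1, Remainder: -1


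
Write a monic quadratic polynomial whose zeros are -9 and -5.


p(x) = (x + 9)(x + 5)
Expand: x^2 + 14x + 45


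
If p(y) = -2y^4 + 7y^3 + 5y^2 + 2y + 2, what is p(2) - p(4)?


p(2) = 50
p(4) = 26
p(2) - p(4) = 50 - 26 = 24


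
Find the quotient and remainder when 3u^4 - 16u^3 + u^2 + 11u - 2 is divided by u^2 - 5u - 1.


(3u^4 - 16u^3 + u^2 + 11u - 2) / (u^2 - 5u - 1)
Step 1: 3u^2 * (u^2 - 5u - 1) = 3u^4 - 15u^3 - 3u^2; subtract.
Step 2: -u * (u^2 - 5u - 1) = -u^3 + 5u^2 + u; subtract.
Step 3: -1 * (u^2 - 5u - 1) = -u^2 + 5u + 1; subtract.
Quotient: 3u^2 - u - 1, Remainder: 5u - 3


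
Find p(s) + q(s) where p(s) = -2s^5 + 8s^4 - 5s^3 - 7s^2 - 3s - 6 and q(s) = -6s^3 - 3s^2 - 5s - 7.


Align terms by degree and add:
  -2s^5 + 8s^4 - 5s^3 - 7s^2 - 3s - 6
  -6s^3 - 3s^2 - 5s - 7
= -2s^5 + 8s^4 - 11s^3 - 10s^2 - 8s - 13


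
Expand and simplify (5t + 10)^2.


Expand (5t + 10)^2 by repeated multiplication:
= 25t^2 + 100t + 100


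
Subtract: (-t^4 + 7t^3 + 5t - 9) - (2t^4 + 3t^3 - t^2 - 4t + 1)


Distribute the minus sign:
  (-t^4 + 7t^3 + 5t - 9)
- (2t^4 + 3t^3 - t^2 - 4t + 1)
Negate second polynomial: -2t^4 - 3t^3 + t^2 + 4t - 1
Add: -3t^4 + 4t^3 + t^2 + 9t - 10


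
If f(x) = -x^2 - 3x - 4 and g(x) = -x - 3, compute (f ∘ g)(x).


Substitute g(x) into f:
f(g(x)) = -1*(-x - 3)^2 + (-3)*(-x - 3) + (-4)
(-x - 3)^2 = x^2 + 6x + 9
Expand and combine: -x^2 - 3x - 4


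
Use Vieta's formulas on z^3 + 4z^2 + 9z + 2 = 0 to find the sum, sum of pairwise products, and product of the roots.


Monic cubic z^3+bz^2+cz+d=0: sum=-b, pairwise sum=c, product=-d.
b=4, c=9, d=2
r1+r2+r3 = -4
r1r2+r1r3+r2r3 = 9
r1r2r3 = -2


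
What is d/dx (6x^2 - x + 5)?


Apply the power rule term by term:
  d/dx(6x^2) = 12x
  d/dx(-x) = -1
  d/dx(5) = 0
p'(x) = 12x - 1


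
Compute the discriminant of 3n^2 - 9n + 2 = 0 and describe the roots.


D = b^2 - 4ac = (-9)^2 - 4(3)(2) = 81 - 24 = 57
Since D > 0: two distinct irrational roots


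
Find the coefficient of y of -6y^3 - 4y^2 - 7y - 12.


Read off the coefficient of y: -7


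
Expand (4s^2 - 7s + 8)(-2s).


Distribute each term of the first polynomial:
  (4s^2)(-2s) = -8s^3
  (-7s)(-2s) = 14s^2
  (8)(-2s) = -16s
Sum: -8s^3 + 14s^2 - 16s


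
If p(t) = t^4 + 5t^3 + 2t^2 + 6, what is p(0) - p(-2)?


p(0) = 6
p(-2) = -10
p(0) - p(-2) = 6 + 10 = 16


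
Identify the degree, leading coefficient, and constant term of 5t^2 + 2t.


Highest power of t is 2, with coefficient 5. Constant term is 0.
Degree = 2, leading coefficient = 5, constant term = 0


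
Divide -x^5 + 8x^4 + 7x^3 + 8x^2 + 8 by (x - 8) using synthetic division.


Synthetic division with c = 8. Coefficients: -1, 8, 7, 8, 0, 8
Bring down -1.
  -1 * 8 = -8; -8 + 8 = 0
  0 * 8 = 0; 0 + 7 = 7
  7 * 8 = 56; 56 + 8 = 64
  64 * 8 = 512; 512 + 0 = 512
  512 * 8 = 4096; 4096 + 8 = 4104
Quotient: -x^4 + 7x^2 + 64x + 512, Remainder: 4104


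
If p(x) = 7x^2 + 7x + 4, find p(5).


Using direct substitution:
  7 * (5)^2 = 175
  7 * (5)^1 = 35
  constant: 4
Sum = 175 + 35 + 4 = 214


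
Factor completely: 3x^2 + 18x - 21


Roots satisfy r1 + r2 = -b/a = -6 and r1*r2 = c/a = -7.
So r1 = -7, r2 = 1.
3x^2 + 18x - 21 = 3(x - r1)(x - r2) = 3(x + 7)(x - 1)


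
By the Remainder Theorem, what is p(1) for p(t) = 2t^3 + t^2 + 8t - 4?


By the Remainder Theorem, the remainder equals p(1):
  2*(1)^3 = 2
  1*(1)^2 = 1
  8*(1)^1 = 8
  constant: -4
Sum: 2 + 1 + 8 - 4 = 7


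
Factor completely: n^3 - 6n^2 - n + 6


Try integer roots (divisors of 6). n=-1: p(-1)=0.
Divide out (n + 1): quotient is n^2 - 7n + 6.
Factor the quadratic: (n - 1)(n - 6)
Result: (n + 1)(n - 1)(n - 6)


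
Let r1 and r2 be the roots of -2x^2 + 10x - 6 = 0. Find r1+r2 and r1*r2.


For ax^2+bx+c=0: sum = -b/a, product = c/a.
a=-2, b=10, c=-6
Sum = -(10)/-2 = 5
Product = (-6)/-2 = 3


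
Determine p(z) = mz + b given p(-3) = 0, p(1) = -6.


p(z) = mz + b. Using p(-3)=0, p(1)=-6:
m = (0 + 6)/(-3 - 1) = 6/-4 = -3/2
b = 0 - m*(-3) = 0 - 9/2 = -9/2
p(z) = -(3/2)z - (9/2)


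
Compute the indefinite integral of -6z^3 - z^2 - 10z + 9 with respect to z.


Reverse power rule on each term:
  ∫ -6z^3 dz = -(3/2)z^4
  ∫ -z^2 dz = -(1/3)z^3
  ∫ -10z dz = -5z^2
  ∫ 9 dz = 9z
F(z) = -(3/2)z^4 - (1/3)z^3 - 5z^2 + 9z + C


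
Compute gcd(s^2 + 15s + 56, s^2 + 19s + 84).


Factor each:
  s^2 + 15s + 56 = (s + 7)(s + 8)
  s^2 + 19s + 84 = (s + 7)(s + 12)
Common monic factor: s + 7


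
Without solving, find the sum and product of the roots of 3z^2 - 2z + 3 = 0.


For az^2+bz+c=0: sum = -b/a, product = c/a.
a=3, b=-2, c=3
Sum = -(-2)/3 = 2/3
Product = (3)/3 = 1


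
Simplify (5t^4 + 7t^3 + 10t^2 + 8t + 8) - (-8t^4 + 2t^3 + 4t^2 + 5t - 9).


Distribute the minus sign:
  (5t^4 + 7t^3 + 10t^2 + 8t + 8)
- (-8t^4 + 2t^3 + 4t^2 + 5t - 9)
Negate second polynomial: 8t^4 - 2t^3 - 4t^2 - 5t + 9
Add: 13t^4 + 5t^3 + 6t^2 + 3t + 17


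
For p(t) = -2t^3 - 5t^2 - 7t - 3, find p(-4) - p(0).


p(-4) = 73
p(0) = -3
p(-4) - p(0) = 73 + 3 = 76


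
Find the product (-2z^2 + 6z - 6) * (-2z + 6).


Distribute each term of the first polynomial:
  (-2z^2)(-2z + 6) = 4z^3 - 12z^2
  (6z)(-2z + 6) = -12z^2 + 36z
  (-6)(-2z + 6) = 12z - 36
Sum: 4z^3 - 24z^2 + 48z - 36


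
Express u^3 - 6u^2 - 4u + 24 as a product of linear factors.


Try integer roots (divisors of 24). u=6: p(6)=0.
Divide out (u - 6): quotient is u^2 - 4.
Factor the quadratic: (u - 2)(u + 2)
Result: (u - 6)(u - 2)(u + 2)


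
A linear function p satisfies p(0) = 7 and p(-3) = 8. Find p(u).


p(u) = mu + b. Using p(0)=7, p(-3)=8:
m = (7 - 8)/(0 + 3) = -1/3 = -1/3
b = 7 - m*(0) = 7 = 7
p(u) = -(1/3)u + 7


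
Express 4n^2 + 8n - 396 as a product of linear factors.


Roots satisfy r1 + r2 = -b/a = -2 and r1*r2 = c/a = -99.
So r1 = 9, r2 = -11.
4n^2 + 8n - 396 = 4(n - r1)(n - r2) = 4(n - 9)(n + 11)


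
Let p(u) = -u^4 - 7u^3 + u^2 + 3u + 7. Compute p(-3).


Using direct substitution:
  -1 * (-3)^4 = -81
  -7 * (-3)^3 = 189
  1 * (-3)^2 = 9
  3 * (-3)^1 = -9
  constant: 7
Sum = -81 + 189 + 9 - 9 + 7 = 115


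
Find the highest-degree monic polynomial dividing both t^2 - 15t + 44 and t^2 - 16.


Factor each:
  t^2 - 15t + 44 = (t - 4)(t - 11)
  t^2 - 16 = (t - 4)(t + 4)
Common monic factor: t - 4


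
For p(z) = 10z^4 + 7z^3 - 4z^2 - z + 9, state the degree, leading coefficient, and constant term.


Highest power of z is 4, with coefficient 10. Constant term is 9.
Degree = 4, leading coefficient = 10, constant term = 9


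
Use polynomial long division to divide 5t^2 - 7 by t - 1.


(5t^2 - 7) / (t - 1)
Step 1: 5t * (t - 1) = 5t^2 - 5t; subtract.
Step 2: 5 * (t - 1) = 5t - 5; subtract.
Quotient: 5t + 5, Remainder: -2


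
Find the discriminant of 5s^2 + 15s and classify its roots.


D = b^2 - 4ac = (15)^2 - 4(5)(0) = 225 = 225
Since D > 0: two distinct rational roots


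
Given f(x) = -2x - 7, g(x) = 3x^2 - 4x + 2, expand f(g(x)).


Substitute g(x) into f:
f(g(x)) = -2*(3x^2 - 4x + 2) + (-7)
Expand and combine: -6x^2 + 8x - 11


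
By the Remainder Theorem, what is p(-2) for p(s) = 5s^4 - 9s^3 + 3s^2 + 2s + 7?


By the Remainder Theorem, the remainder equals p(-2):
  5*(-2)^4 = 80
  -9*(-2)^3 = 72
  3*(-2)^2 = 12
  2*(-2)^1 = -4
  constant: 7
Sum: 80 + 72 + 12 - 4 + 7 = 167


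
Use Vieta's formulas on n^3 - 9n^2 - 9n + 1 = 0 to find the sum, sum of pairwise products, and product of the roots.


Monic cubic n^3+bn^2+cn+d=0: sum=-b, pairwise sum=c, product=-d.
b=-9, c=-9, d=1
r1+r2+r3 = 9
r1r2+r1r3+r2r3 = -9
r1r2r3 = -1


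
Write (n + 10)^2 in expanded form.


Expand (n + 10)^2 by repeated multiplication:
= n^2 + 20n + 100


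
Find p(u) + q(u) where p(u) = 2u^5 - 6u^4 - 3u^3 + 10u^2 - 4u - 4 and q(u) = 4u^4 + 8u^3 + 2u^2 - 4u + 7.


Align terms by degree and add:
  2u^5 - 6u^4 - 3u^3 + 10u^2 - 4u - 4
+ 4u^4 + 8u^3 + 2u^2 - 4u + 7
= 2u^5 - 2u^4 + 5u^3 + 12u^2 - 8u + 3


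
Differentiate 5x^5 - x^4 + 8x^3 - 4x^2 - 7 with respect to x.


Apply the power rule term by term:
  d/dx(5x^5) = 25x^4
  d/dx(-x^4) = -4x^3
  d/dx(8x^3) = 24x^2
  d/dx(-4x^2) = -8x
  d/dx(-7) = 0
p'(x) = 25x^4 - 4x^3 + 24x^2 - 8x


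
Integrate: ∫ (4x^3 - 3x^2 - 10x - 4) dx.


Reverse power rule on each term:
  ∫ 4x^3 dx = x^4
  ∫ -3x^2 dx = -x^3
  ∫ -10x dx = -5x^2
  ∫ -4 dx = -4x
F(x) = x^4 - x^3 - 5x^2 - 4x + C


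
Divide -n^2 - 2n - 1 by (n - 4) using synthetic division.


Synthetic division with c = 4. Coefficients: -1, -2, -1
Bring down -1.
  -1 * 4 = -4; -4 - 2 = -6
  -6 * 4 = -24; -24 - 1 = -25
Quotient: -n - 6, Remainder: -25


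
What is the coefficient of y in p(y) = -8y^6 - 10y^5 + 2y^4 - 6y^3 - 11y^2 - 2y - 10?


Read off the coefficient of y: -2


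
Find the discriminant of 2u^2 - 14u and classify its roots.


D = b^2 - 4ac = (-14)^2 - 4(2)(0) = 196 = 196
Since D > 0: two distinct rational roots


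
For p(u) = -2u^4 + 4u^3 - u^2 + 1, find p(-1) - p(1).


p(-1) = -6
p(1) = 2
p(-1) - p(1) = -6 - 2 = -8


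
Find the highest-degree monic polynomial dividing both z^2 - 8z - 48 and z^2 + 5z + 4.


Factor each:
  z^2 - 8z - 48 = (z + 4)(z - 12)
  z^2 + 5z + 4 = (z + 4)(z + 1)
Common monic factor: z + 4


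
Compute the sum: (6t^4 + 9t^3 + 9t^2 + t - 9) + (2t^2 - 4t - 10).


Align terms by degree and add:
  6t^4 + 9t^3 + 9t^2 + t - 9
+ 2t^2 - 4t - 10
= 6t^4 + 9t^3 + 11t^2 - 3t - 19


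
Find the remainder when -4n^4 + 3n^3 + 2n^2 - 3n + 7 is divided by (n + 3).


By the Remainder Theorem, the remainder equals p(-3):
  -4*(-3)^4 = -324
  3*(-3)^3 = -81
  2*(-3)^2 = 18
  -3*(-3)^1 = 9
  constant: 7
Sum: -324 - 81 + 18 + 9 + 7 = -371


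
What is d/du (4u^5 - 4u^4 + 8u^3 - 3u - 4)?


Apply the power rule term by term:
  d/du(4u^5) = 20u^4
  d/du(-4u^4) = -16u^3
  d/du(8u^3) = 24u^2
  d/du(-3u) = -3
  d/du(-4) = 0
p'(u) = 20u^4 - 16u^3 + 24u^2 - 3


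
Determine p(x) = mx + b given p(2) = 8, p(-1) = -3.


p(x) = mx + b. Using p(2)=8, p(-1)=-3:
m = (8 + 3)/(2 + 1) = 11/3 = 11/3
b = 8 - m*(2) = 8 - 22/3 = 2/3
p(x) = (11/3)x + (2/3)


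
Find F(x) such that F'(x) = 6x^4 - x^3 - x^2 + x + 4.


Reverse power rule on each term:
  ∫ 6x^4 dx = (6/5)x^5
  ∫ -x^3 dx = -(1/4)x^4
  ∫ -x^2 dx = -(1/3)x^3
  ∫ x dx = (1/2)x^2
  ∫ 4 dx = 4x
F(x) = (6/5)x^5 - (1/4)x^4 - (1/3)x^3 + (1/2)x^2 + 4x + C


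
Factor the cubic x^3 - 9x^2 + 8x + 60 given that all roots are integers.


Try integer roots (divisors of 60). x=5: p(5)=0.
Divide out (x - 5): quotient is x^2 - 4x - 12.
Factor the quadratic: (x + 2)(x - 6)
Result: (x - 5)(x + 2)(x - 6)


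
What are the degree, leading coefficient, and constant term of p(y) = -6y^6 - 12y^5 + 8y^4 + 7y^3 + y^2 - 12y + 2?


Highest power of y is 6, with coefficient -6. Constant term is 2.
Degree = 6, leading coefficient = -6, constant term = 2


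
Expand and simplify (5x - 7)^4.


Expand (5x - 7)^4 by repeated multiplication:
  (5x - 7)^2 = 25x^2 - 70x + 49
  (5x - 7)^3 = 125x^3 - 525x^2 + 735x - 343
= 625x^4 - 3500x^3 + 7350x^2 - 6860x + 2401


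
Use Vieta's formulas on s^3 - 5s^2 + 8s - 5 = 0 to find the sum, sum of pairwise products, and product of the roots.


Monic cubic s^3+bs^2+cs+d=0: sum=-b, pairwise sum=c, product=-d.
b=-5, c=8, d=-5
r1+r2+r3 = 5
r1r2+r1r3+r2r3 = 8
r1r2r3 = 5


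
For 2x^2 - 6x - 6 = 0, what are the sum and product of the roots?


For ax^2+bx+c=0: sum = -b/a, product = c/a.
a=2, b=-6, c=-6
Sum = -(-6)/2 = 3
Product = (-6)/2 = -3


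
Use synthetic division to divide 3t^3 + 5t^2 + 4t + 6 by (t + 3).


Synthetic division with c = -3. Coefficients: 3, 5, 4, 6
Bring down 3.
  3 * -3 = -9; -9 + 5 = -4
  -4 * -3 = 12; 12 + 4 = 16
  16 * -3 = -48; -48 + 6 = -42
Quotient: 3t^2 - 4t + 16, Remainder: -42


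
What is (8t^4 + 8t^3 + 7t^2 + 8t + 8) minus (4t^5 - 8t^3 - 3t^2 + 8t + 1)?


Distribute the minus sign:
  (8t^4 + 8t^3 + 7t^2 + 8t + 8)
- (4t^5 - 8t^3 - 3t^2 + 8t + 1)
Negate second polynomial: -4t^5 + 8t^3 + 3t^2 - 8t - 1
Add: -4t^5 + 8t^4 + 16t^3 + 10t^2 + 7


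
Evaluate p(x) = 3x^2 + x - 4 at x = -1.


Using direct substitution:
  3 * (-1)^2 = 3
  1 * (-1)^1 = -1
  constant: -4
Sum = 3 - 1 - 4 = -2


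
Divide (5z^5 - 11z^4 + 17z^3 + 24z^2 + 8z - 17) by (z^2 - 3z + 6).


(5z^5 - 11z^4 + 17z^3 + 24z^2 + 8z - 17) / (z^2 - 3z + 6)
Step 1: 5z^3 * (z^2 - 3z + 6) = 5z^5 - 15z^4 + 30z^3; subtract.
Step 2: 4z^2 * (z^2 - 3z + 6) = 4z^4 - 12z^3 + 24z^2; subtract.
Step 3: -z * (z^2 - 3z + 6) = -z^3 + 3z^2 - 6z; subtract.
Step 4: -3 * (z^2 - 3z + 6) = -3z^2 + 9z - 18; subtract.
Quotient: 5z^3 + 4z^2 - z - 3, Remainder: 5z + 1


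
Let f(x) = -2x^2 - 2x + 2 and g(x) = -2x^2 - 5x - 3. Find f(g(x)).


Substitute g(x) into f:
f(g(x)) = -2*(-2x^2 - 5x - 3)^2 + (-2)*(-2x^2 - 5x - 3) + 2
(-2x^2 - 5x - 3)^2 = 4x^4 + 20x^3 + 37x^2 + 30x + 9
Expand and combine: -8x^4 - 40x^3 - 70x^2 - 50x - 10


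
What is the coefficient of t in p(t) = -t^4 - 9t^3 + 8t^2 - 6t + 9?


Read off the coefficient of t: -6


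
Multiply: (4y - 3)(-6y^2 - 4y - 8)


Distribute each term of the first polynomial:
  (4y)(-6y^2 - 4y - 8) = -24y^3 - 16y^2 - 32y
  (-3)(-6y^2 - 4y - 8) = 18y^2 + 12y + 24
Sum: -24y^3 + 2y^2 - 20y + 24


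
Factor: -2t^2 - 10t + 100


Roots satisfy r1 + r2 = -b/a = -5 and r1*r2 = c/a = -50.
So r1 = -10, r2 = 5.
-2t^2 - 10t + 100 = -2(t - r1)(t - r2) = -2(t + 10)(t - 5)


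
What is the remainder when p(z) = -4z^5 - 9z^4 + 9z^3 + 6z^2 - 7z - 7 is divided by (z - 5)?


By the Remainder Theorem, the remainder equals p(5):
  -4*(5)^5 = -12500
  -9*(5)^4 = -5625
  9*(5)^3 = 1125
  6*(5)^2 = 150
  -7*(5)^1 = -35
  constant: -7
Sum: -12500 - 5625 + 1125 + 150 - 35 - 7 = -16892


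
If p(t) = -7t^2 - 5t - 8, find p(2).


Using direct substitution:
  -7 * (2)^2 = -28
  -5 * (2)^1 = -10
  constant: -8
Sum = -28 - 10 - 8 = -46


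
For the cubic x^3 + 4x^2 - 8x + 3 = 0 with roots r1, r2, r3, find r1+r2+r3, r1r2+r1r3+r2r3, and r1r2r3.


Monic cubic x^3+bx^2+cx+d=0: sum=-b, pairwise sum=c, product=-d.
b=4, c=-8, d=3
r1+r2+r3 = -4
r1r2+r1r3+r2r3 = -8
r1r2r3 = -3


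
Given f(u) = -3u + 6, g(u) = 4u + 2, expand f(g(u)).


Substitute g(u) into f:
f(g(u)) = -3*(4u + 2) + 6
Expand and combine: -12u


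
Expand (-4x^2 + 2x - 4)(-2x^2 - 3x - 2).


Distribute each term of the first polynomial:
  (-4x^2)(-2x^2 - 3x - 2) = 8x^4 + 12x^3 + 8x^2
  (2x)(-2x^2 - 3x - 2) = -4x^3 - 6x^2 - 4x
  (-4)(-2x^2 - 3x - 2) = 8x^2 + 12x + 8
Sum: 8x^4 + 8x^3 + 10x^2 + 8x + 8


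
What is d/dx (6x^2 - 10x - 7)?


Apply the power rule term by term:
  d/dx(6x^2) = 12x
  d/dx(-10x) = -10
  d/dx(-7) = 0
p'(x) = 12x - 10


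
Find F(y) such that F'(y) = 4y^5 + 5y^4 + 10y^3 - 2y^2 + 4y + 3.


Reverse power rule on each term:
  ∫ 4y^5 dy = (2/3)y^6
  ∫ 5y^4 dy = y^5
  ∫ 10y^3 dy = (5/2)y^4
  ∫ -2y^2 dy = -(2/3)y^3
  ∫ 4y dy = 2y^2
  ∫ 3 dy = 3y
F(y) = (2/3)y^6 + y^5 + (5/2)y^4 - (2/3)y^3 + 2y^2 + 3y + C


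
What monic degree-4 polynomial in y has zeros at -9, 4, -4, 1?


p(y) = (y + 9)(y - 4)(y + 4)(y - 1)
Expand: y^4 + 8y^3 - 25y^2 - 128y + 144


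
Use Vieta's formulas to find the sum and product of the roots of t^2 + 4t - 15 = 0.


For at^2+bt+c=0: sum = -b/a, product = c/a.
a=1, b=4, c=-15
Sum = -(4)/1 = -4
Product = (-15)/1 = -15


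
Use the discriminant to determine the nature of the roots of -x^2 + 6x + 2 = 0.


D = b^2 - 4ac = (6)^2 - 4(-1)(2) = 36 + 8 = 44
Since D > 0: two distinct irrational roots


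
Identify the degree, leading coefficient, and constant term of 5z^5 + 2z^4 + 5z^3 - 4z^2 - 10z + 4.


Highest power of z is 5, with coefficient 5. Constant term is 4.
Degree = 5, leading coefficient = 5, constant term = 4


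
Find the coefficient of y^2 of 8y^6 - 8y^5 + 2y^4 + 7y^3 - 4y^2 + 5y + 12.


Read off the coefficient of y^2: -4


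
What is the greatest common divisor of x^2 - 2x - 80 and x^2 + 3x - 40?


Factor each:
  x^2 - 2x - 80 = (x + 8)(x - 10)
  x^2 + 3x - 40 = (x + 8)(x - 5)
Common monic factor: x + 8


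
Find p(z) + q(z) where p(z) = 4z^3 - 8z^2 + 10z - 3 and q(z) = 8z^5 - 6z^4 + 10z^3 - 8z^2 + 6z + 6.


Align terms by degree and add:
  4z^3 - 8z^2 + 10z - 3
+ 8z^5 - 6z^4 + 10z^3 - 8z^2 + 6z + 6
= 8z^5 - 6z^4 + 14z^3 - 16z^2 + 16z + 3


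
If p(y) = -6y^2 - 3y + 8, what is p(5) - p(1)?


p(5) = -157
p(1) = -1
p(5) - p(1) = -157 + 1 = -156


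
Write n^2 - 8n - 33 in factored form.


Roots satisfy r1 + r2 = -b/a = 8 and r1*r2 = c/a = -33.
So r1 = -3, r2 = 11.
n^2 - 8n - 33 = (n - r1)(n - r2) = (n + 3)(n - 11)


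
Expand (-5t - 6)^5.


Expand (-5t - 6)^5 by repeated multiplication:
  (-5t - 6)^2 = 25t^2 + 60t + 36
  (-5t - 6)^3 = -125t^3 - 450t^2 - 540t - 216
  (-5t - 6)^4 = 625t^4 + 3000t^3 + 5400t^2 + 4320t + 1296
= -3125t^5 - 18750t^4 - 45000t^3 - 54000t^2 - 32400t - 7776


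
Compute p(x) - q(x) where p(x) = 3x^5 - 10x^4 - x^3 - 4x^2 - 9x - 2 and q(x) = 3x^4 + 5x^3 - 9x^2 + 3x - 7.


Distribute the minus sign:
  (3x^5 - 10x^4 - x^3 - 4x^2 - 9x - 2)
- (3x^4 + 5x^3 - 9x^2 + 3x - 7)
Negate second polynomial: -3x^4 - 5x^3 + 9x^2 - 3x + 7
Add: 3x^5 - 13x^4 - 6x^3 + 5x^2 - 12x + 5


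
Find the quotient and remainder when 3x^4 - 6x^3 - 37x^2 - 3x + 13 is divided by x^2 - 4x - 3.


(3x^4 - 6x^3 - 37x^2 - 3x + 13) / (x^2 - 4x - 3)
Step 1: 3x^2 * (x^2 - 4x - 3) = 3x^4 - 12x^3 - 9x^2; subtract.
Step 2: 6x * (x^2 - 4x - 3) = 6x^3 - 24x^2 - 18x; subtract.
Step 3: -4 * (x^2 - 4x - 3) = -4x^2 + 16x + 12; subtract.
Quotient: 3x^2 + 6x - 4, Remainder: -x + 1


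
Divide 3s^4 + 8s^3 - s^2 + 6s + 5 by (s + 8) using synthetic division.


Synthetic division with c = -8. Coefficients: 3, 8, -1, 6, 5
Bring down 3.
  3 * -8 = -24; -24 + 8 = -16
  -16 * -8 = 128; 128 - 1 = 127
  127 * -8 = -1016; -1016 + 6 = -1010
  -1010 * -8 = 8080; 8080 + 5 = 8085
Quotient: 3s^3 - 16s^2 + 127s - 1010, Remainder: 8085


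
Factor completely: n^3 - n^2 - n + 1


Try integer roots (divisors of 1). n=1: p(1)=0.
Divide out (n - 1): quotient is n^2 - 1.
Factor the quadratic: (n + 1)(n - 1)
Result: (n - 1)(n + 1)(n - 1)


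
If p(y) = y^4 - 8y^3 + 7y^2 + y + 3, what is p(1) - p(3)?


p(1) = 4
p(3) = -66
p(1) - p(3) = 4 + 66 = 70


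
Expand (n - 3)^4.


Expand (n - 3)^4 by repeated multiplication:
  (n - 3)^2 = n^2 - 6n + 9
  (n - 3)^3 = n^3 - 9n^2 + 27n - 27
= n^4 - 12n^3 + 54n^2 - 108n + 81


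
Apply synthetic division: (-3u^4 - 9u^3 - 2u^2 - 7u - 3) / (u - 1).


Synthetic division with c = 1. Coefficients: -3, -9, -2, -7, -3
Bring down -3.
  -3 * 1 = -3; -3 - 9 = -12
  -12 * 1 = -12; -12 - 2 = -14
  -14 * 1 = -14; -14 - 7 = -21
  -21 * 1 = -21; -21 - 3 = -24
Quotient: -3u^3 - 12u^2 - 14u - 21, Remainder: -24


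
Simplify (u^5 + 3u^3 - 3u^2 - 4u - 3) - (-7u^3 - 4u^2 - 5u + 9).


Distribute the minus sign:
  (u^5 + 3u^3 - 3u^2 - 4u - 3)
- (-7u^3 - 4u^2 - 5u + 9)
Negate second polynomial: 7u^3 + 4u^2 + 5u - 9
Add: u^5 + 10u^3 + u^2 + u - 12


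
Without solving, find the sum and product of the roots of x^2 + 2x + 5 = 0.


For ax^2+bx+c=0: sum = -b/a, product = c/a.
a=1, b=2, c=5
Sum = -(2)/1 = -2
Product = (5)/1 = 5


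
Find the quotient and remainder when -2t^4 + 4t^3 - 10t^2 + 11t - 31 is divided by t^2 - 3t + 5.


(-2t^4 + 4t^3 - 10t^2 + 11t - 31) / (t^2 - 3t + 5)
Step 1: -2t^2 * (t^2 - 3t + 5) = -2t^4 + 6t^3 - 10t^2; subtract.
Step 2: -2t * (t^2 - 3t + 5) = -2t^3 + 6t^2 - 10t; subtract.
Step 3: -6 * (t^2 - 3t + 5) = -6t^2 + 18t - 30; subtract.
Quotient: -2t^2 - 2t - 6, Remainder: 3t - 1


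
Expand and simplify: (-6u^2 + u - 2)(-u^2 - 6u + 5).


Distribute each term of the first polynomial:
  (-6u^2)(-u^2 - 6u + 5) = 6u^4 + 36u^3 - 30u^2
  (u)(-u^2 - 6u + 5) = -u^3 - 6u^2 + 5u
  (-2)(-u^2 - 6u + 5) = 2u^2 + 12u - 10
Sum: 6u^4 + 35u^3 - 34u^2 + 17u - 10


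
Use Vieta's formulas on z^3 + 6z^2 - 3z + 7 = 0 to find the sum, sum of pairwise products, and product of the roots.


Monic cubic z^3+bz^2+cz+d=0: sum=-b, pairwise sum=c, product=-d.
b=6, c=-3, d=7
r1+r2+r3 = -6
r1r2+r1r3+r2r3 = -3
r1r2r3 = -7


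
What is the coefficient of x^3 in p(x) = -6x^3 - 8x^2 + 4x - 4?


Read off the coefficient of x^3: -6


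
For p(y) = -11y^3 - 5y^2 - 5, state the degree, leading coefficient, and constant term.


Highest power of y is 3, with coefficient -11. Constant term is -5.
Degree = 3, leading coefficient = -11, constant term = -5


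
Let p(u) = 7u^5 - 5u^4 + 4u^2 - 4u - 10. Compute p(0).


Using direct substitution:
  7 * (0)^5 = 0
  -5 * (0)^4 = 0
  0 * (0)^3 = 0
  4 * (0)^2 = 0
  -4 * (0)^1 = 0
  constant: -10
Sum = 0 + 0 + 0 + 0 + 0 - 10 = -10


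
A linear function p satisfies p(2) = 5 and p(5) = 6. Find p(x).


p(x) = mx + b. Using p(2)=5, p(5)=6:
m = (5 - 6)/(2 - 5) = -1/-3 = 1/3
b = 5 - m*(2) = 5 - 2/3 = 13/3
p(x) = (1/3)x + (13/3)


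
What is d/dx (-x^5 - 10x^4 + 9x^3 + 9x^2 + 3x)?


Apply the power rule term by term:
  d/dx(-x^5) = -5x^4
  d/dx(-10x^4) = -40x^3
  d/dx(9x^3) = 27x^2
  d/dx(9x^2) = 18x
  d/dx(3x) = 3
p'(x) = -5x^4 - 40x^3 + 27x^2 + 18x + 3


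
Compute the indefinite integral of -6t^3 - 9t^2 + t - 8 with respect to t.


Reverse power rule on each term:
  ∫ -6t^3 dt = -(3/2)t^4
  ∫ -9t^2 dt = -3t^3
  ∫ t dt = (1/2)t^2
  ∫ -8 dt = -8t
F(t) = -(3/2)t^4 - 3t^3 + (1/2)t^2 - 8t + C


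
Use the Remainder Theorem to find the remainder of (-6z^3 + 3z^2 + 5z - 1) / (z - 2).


By the Remainder Theorem, the remainder equals p(2):
  -6*(2)^3 = -48
  3*(2)^2 = 12
  5*(2)^1 = 10
  constant: -1
Sum: -48 + 12 + 10 - 1 = -27


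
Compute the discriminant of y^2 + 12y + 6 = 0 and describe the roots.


D = b^2 - 4ac = (12)^2 - 4(1)(6) = 144 - 24 = 120
Since D > 0: two distinct irrational roots


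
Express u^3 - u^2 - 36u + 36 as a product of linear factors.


Try integer roots (divisors of 36). u=6: p(6)=0.
Divide out (u - 6): quotient is u^2 + 5u - 6.
Factor the quadratic: (u + 6)(u - 1)
Result: (u - 6)(u + 6)(u - 1)
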